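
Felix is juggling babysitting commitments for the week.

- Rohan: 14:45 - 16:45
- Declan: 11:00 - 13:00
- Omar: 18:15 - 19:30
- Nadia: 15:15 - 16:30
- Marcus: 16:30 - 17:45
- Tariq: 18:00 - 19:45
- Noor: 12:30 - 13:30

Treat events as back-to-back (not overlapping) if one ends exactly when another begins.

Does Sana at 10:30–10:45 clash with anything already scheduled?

Declan: starts 11:00 at or after Sana ends 10:45 → clear.
Noor: starts 12:30 at or after Sana ends 10:45 → clear.
Rohan: starts 14:45 at or after Sana ends 10:45 → clear.
Nadia: starts 15:15 at or after Sana ends 10:45 → clear.
Marcus: starts 16:30 at or after Sana ends 10:45 → clear.
Tariq: starts 18:00 at or after Sana ends 10:45 → clear.
Omar: starts 18:15 at or after Sana ends 10:45 → clear.

No — it doesn't clash with anything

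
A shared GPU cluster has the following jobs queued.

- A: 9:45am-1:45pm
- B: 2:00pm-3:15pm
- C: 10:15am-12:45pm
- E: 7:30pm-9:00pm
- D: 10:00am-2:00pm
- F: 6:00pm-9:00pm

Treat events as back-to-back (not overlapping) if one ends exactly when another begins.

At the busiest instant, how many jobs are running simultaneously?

3

Sweep the timeline, counting +1 at each start and −1 at each end (ends before starts at a tie):
9:45am start A → 1
10:00am start D → 2
10:15am start C → 3
12:45pm end C → 2
1:45pm end A → 1
2:00pm end D → 0
2:00pm start B → 1
3:15pm end B → 0
6:00pm start F → 1
7:30pm start E → 2
9:00pm end E → 1
9:00pm end F → 0
Peak is 3, at 10:15am (A, C, D).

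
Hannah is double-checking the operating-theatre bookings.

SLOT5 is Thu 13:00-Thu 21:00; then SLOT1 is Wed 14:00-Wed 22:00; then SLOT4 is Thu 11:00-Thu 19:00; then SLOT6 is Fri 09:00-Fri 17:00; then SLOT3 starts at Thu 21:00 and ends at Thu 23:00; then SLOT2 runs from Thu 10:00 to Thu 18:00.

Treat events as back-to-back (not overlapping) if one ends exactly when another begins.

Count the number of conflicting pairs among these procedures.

3

Sorted by start: SLOT1, SLOT2, SLOT4, SLOT5, SLOT3, SLOT6.
SLOT2 starts after SLOT1 ends; SLOT1 is clear from here.
SLOT4 starts before SLOT2 ends → SLOT2 and SLOT4 overlap.
SLOT5 starts before SLOT2 ends → SLOT2 and SLOT5 overlap.
SLOT3 starts after SLOT2 ends; SLOT2 is clear from here.
SLOT5 starts before SLOT4 ends → SLOT4 and SLOT5 overlap.
SLOT3 starts after SLOT4 ends; SLOT4 is clear from here.
SLOT3 starts exactly when SLOT5 ends (back-to-back, no overlap); SLOT5 is clear from here.
SLOT6 starts after SLOT3 ends.
Overlapping pairs: SLOT2 & SLOT4, SLOT2 & SLOT5, SLOT4 & SLOT5 — 3 in total.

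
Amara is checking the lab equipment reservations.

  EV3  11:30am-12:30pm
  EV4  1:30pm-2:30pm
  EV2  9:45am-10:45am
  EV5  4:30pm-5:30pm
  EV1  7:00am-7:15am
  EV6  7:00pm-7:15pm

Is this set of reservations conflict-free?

Yes

Sorted by start: EV1, EV2, EV3, EV4, EV5, EV6.
EV2 starts after EV1 ends, so nothing later overlaps EV1 either.
EV3 starts after EV2 ends, so nothing later overlaps EV2 either.
EV4 starts after EV3 ends, so nothing later overlaps EV3 either.
EV5 starts after EV4 ends, so nothing later overlaps EV4 either.
EV6 starts after EV5 ends.
Every pair is clear; the schedule has no overlaps.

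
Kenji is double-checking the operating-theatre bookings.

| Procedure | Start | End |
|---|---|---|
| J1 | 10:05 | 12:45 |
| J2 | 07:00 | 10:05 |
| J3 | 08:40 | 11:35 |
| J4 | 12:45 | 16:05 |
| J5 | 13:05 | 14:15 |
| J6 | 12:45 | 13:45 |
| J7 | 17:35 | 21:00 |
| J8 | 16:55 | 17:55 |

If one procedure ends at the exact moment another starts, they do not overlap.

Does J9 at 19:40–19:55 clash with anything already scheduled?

Yes — it overlaps J7

J2: ends 10:05 at or before J9 starts 19:40 → clear.
J3: ends 11:35 at or before J9 starts 19:40 → clear.
J1: ends 12:45 at or before J9 starts 19:40 → clear.
J4: ends 16:05 at or before J9 starts 19:40 → clear.
J6: ends 13:45 at or before J9 starts 19:40 → clear.
J5: ends 14:15 at or before J9 starts 19:40 → clear.
J8: ends 17:55 at or before J9 starts 19:40 → clear.
J7: starts 17:35 before J9 ends 19:55, and ends 21:00 after J9 starts 19:40 → overlap.
J9 overlaps J7.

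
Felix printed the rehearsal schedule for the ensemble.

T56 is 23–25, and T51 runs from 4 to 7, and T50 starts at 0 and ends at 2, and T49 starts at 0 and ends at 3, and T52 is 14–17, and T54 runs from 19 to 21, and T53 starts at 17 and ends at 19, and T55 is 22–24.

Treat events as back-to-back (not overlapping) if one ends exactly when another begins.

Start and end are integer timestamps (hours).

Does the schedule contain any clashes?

Sorted by start: T49, T50, T51, T52, T53, T54, T55, T56.
T50 starts before T49 ends → T49 and T50 overlap.
That's a conflict, so the schedule is not conflict-free.

Yes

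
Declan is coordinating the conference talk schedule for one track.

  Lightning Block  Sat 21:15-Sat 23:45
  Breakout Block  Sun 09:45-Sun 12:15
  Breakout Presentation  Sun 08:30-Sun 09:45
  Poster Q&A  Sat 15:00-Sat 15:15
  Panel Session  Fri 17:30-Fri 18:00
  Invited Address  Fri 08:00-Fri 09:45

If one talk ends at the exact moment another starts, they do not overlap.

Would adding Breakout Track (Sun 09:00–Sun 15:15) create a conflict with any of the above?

Invited Address: ends Fri 09:45 at or before Breakout Track starts Sun 09:00 → clear.
Panel Session: ends Fri 18:00 at or before Breakout Track starts Sun 09:00 → clear.
Poster Q&A: ends Sat 15:15 at or before Breakout Track starts Sun 09:00 → clear.
Lightning Block: ends Sat 23:45 at or before Breakout Track starts Sun 09:00 → clear.
Breakout Presentation: starts Sun 08:30 before Breakout Track ends Sun 15:15, and ends Sun 09:45 after Breakout Track starts Sun 09:00 → overlap.
Breakout Block: starts Sun 09:45 before Breakout Track ends Sun 15:15, and ends Sun 12:15 after Breakout Track starts Sun 09:00 → overlap.
Breakout Track overlaps Breakout Block, Breakout Presentation.

Yes — it overlaps Breakout Block, Breakout Presentation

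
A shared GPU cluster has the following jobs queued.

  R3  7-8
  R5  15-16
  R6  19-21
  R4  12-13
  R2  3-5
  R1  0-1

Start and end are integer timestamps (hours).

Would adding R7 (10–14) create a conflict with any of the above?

Yes — it overlaps R4

R1: ends 1 at or before R7 starts 10 → clear.
R2: ends 5 at or before R7 starts 10 → clear.
R3: ends 8 at or before R7 starts 10 → clear.
R4: starts 12 before R7 ends 14, and ends 13 after R7 starts 10 → overlap.
R5: starts 15 at or after R7 ends 14 → clear.
R6: starts 19 at or after R7 ends 14 → clear.
R7 overlaps R4.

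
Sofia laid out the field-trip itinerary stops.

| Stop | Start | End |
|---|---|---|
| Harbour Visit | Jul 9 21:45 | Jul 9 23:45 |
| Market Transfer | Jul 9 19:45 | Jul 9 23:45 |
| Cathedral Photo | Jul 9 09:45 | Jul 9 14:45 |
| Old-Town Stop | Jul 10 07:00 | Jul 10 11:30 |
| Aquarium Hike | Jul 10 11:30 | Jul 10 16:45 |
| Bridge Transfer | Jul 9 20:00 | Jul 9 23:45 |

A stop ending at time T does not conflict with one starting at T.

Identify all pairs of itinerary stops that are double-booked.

Bridge Transfer & Harbour Visit, Bridge Transfer & Market Transfer, Harbour Visit & Market Transfer

Two intervals overlap when each starts before the other ends.
Sorted by start: Cathedral Photo, Market Transfer, Bridge Transfer, Harbour Visit, Old-Town Stop, Aquarium Hike.
Market Transfer starts after Cathedral Photo ends, so Cathedral Photo has no further overlaps.
Bridge Transfer starts before Market Transfer ends → Market Transfer and Bridge Transfer overlap.
Harbour Visit starts before Market Transfer ends → Market Transfer and Harbour Visit overlap.
Old-Town Stop starts after Market Transfer ends, so Market Transfer has no further overlaps.
Harbour Visit starts before Bridge Transfer ends → Bridge Transfer and Harbour Visit overlap.
Old-Town Stop starts after Bridge Transfer ends, so Bridge Transfer has no further overlaps.
Old-Town Stop starts after Harbour Visit ends, so Harbour Visit has no further overlaps.
Aquarium Hike starts exactly when Old-Town Stop ends (back-to-back, no overlap).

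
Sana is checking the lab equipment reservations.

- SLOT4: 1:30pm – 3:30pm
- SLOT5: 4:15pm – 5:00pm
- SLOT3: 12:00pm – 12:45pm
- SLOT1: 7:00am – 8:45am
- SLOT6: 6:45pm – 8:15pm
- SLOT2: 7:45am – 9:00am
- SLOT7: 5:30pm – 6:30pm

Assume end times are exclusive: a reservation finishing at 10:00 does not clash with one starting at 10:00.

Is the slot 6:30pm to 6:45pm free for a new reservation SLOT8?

Yes — the slot is free

SLOT1: ends 8:45am at or before SLOT8 starts 6:30pm → clear.
SLOT2: ends 9:00am at or before SLOT8 starts 6:30pm → clear.
SLOT3: ends 12:45pm at or before SLOT8 starts 6:30pm → clear.
SLOT4: ends 3:30pm at or before SLOT8 starts 6:30pm → clear.
SLOT5: ends 5:00pm at or before SLOT8 starts 6:30pm → clear.
SLOT7: ends 6:30pm at or before SLOT8 starts 6:30pm → clear.
SLOT6: starts 6:45pm at or after SLOT8 ends 6:45pm → clear.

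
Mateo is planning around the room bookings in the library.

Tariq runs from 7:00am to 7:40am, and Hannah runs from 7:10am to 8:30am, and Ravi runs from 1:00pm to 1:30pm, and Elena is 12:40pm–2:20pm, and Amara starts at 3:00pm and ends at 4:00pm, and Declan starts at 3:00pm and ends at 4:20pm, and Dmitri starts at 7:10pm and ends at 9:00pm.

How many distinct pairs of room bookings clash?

Two intervals overlap when each starts before the other ends.
Sorted by start: Tariq, Hannah, Elena, Ravi, Amara, Declan, Dmitri.
Hannah starts before Tariq ends → Tariq and Hannah overlap.
Elena starts after Tariq ends; Tariq is clear from here.
Elena starts after Hannah ends; Hannah is clear from here.
Ravi starts before Elena ends → Elena and Ravi overlap.
Amara starts after Elena ends; Elena is clear from here.
Amara starts after Ravi ends; Ravi is clear from here.
Declan starts before Amara ends → Amara and Declan overlap.
Dmitri starts after Amara ends.
Dmitri starts after Declan ends.
Overlapping pairs: Amara & Declan, Elena & Ravi, Hannah & Tariq — 3 in total.

3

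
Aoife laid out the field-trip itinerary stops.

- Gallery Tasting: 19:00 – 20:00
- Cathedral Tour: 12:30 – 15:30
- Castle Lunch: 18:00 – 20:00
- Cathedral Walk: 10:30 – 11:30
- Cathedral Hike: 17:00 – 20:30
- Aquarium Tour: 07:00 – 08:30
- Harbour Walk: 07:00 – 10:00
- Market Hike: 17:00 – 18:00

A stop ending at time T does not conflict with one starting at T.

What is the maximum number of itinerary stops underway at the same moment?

3

Sweep the timeline, counting +1 at each start and −1 at each end (ends before starts at a tie):
07:00 start Aquarium Tour → 1
07:00 start Harbour Walk → 2
08:30 end Aquarium Tour → 1
10:00 end Harbour Walk → 0
10:30 start Cathedral Walk → 1
11:30 end Cathedral Walk → 0
12:30 start Cathedral Tour → 1
15:30 end Cathedral Tour → 0
17:00 start Cathedral Hike → 1
17:00 start Market Hike → 2
18:00 end Market Hike → 1
18:00 start Castle Lunch → 2
19:00 start Gallery Tasting → 3
20:00 end Castle Lunch → 2
20:00 end Gallery Tasting → 1
20:30 end Cathedral Hike → 0
Peak is 3, at 19:00 (Castle Lunch, Cathedral Hike, Gallery Tasting).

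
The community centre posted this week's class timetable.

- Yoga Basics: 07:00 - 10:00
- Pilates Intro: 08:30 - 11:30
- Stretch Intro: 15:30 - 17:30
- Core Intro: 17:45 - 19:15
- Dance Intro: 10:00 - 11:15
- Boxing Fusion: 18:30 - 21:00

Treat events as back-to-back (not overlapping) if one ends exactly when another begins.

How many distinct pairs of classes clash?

3

Two intervals overlap when each starts before the other ends.
Sorted by start: Yoga Basics, Pilates Intro, Dance Intro, Stretch Intro, Core Intro, Boxing Fusion.
Pilates Intro starts before Yoga Basics ends → Yoga Basics and Pilates Intro overlap.
Dance Intro starts exactly when Yoga Basics ends (back-to-back, no overlap), so Yoga Basics has no further overlaps.
Dance Intro starts before Pilates Intro ends → Pilates Intro and Dance Intro overlap.
Stretch Intro starts after Pilates Intro ends, so Pilates Intro has no further overlaps.
Stretch Intro starts after Dance Intro ends, so Dance Intro has no further overlaps.
Core Intro starts after Stretch Intro ends, so Stretch Intro has no further overlaps.
Boxing Fusion starts before Core Intro ends → Core Intro and Boxing Fusion overlap.
Overlapping pairs: Boxing Fusion & Core Intro, Dance Intro & Pilates Intro, Pilates Intro & Yoga Basics — 3 in total.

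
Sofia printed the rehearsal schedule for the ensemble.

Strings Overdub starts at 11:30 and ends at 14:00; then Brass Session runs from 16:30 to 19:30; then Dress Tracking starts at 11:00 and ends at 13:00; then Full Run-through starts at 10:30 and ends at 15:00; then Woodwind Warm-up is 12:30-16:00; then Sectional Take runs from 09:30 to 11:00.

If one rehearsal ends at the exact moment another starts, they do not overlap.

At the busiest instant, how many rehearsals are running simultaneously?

4

Sort all start/end points and keep a running count:
09:30 start Sectional Take → 1
10:30 start Full Run-through → 2
11:00 end Sectional Take → 1
11:00 start Dress Tracking → 2
11:30 start Strings Overdub → 3
12:30 start Woodwind Warm-up → 4
13:00 end Dress Tracking → 3
14:00 end Strings Overdub → 2
15:00 end Full Run-through → 1
16:00 end Woodwind Warm-up → 0
16:30 start Brass Session → 1
19:30 end Brass Session → 0
Peak is 4, at 12:30 (Dress Tracking, Full Run-through, Strings Overdub, Woodwind Warm-up).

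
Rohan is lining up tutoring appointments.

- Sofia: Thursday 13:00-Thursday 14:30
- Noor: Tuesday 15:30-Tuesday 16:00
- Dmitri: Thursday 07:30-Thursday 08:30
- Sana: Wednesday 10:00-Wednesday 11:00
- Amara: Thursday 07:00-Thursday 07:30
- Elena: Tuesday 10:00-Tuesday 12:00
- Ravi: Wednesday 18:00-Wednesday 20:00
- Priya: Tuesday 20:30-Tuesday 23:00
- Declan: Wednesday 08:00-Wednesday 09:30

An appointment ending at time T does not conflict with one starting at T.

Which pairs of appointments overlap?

none

Sorted by start: Elena, Noor, Priya, Declan, Sana, Ravi, Amara, Dmitri, Sofia.
Noor starts after Elena ends, so Elena has no further overlaps.
Priya starts after Noor ends, so Noor has no further overlaps.
Declan starts after Priya ends, so Priya has no further overlaps.
Sana starts after Declan ends, so Declan has no further overlaps.
Ravi starts after Sana ends, so Sana has no further overlaps.
Amara starts after Ravi ends, so Ravi has no further overlaps.
Dmitri starts exactly when Amara ends (back-to-back, no overlap), so Amara has no further overlaps.
Sofia starts after Dmitri ends.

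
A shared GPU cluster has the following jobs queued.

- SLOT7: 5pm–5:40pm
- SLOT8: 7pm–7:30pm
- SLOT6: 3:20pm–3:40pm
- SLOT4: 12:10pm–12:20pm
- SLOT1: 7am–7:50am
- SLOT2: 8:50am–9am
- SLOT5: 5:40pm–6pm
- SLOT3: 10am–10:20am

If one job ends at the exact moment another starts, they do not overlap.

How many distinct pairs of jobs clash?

0

Sorted by start: SLOT1, SLOT2, SLOT3, SLOT4, SLOT6, SLOT7, SLOT5, SLOT8.
SLOT2 starts after SLOT1 ends, so nothing later overlaps SLOT1 either.
SLOT3 starts after SLOT2 ends, so nothing later overlaps SLOT2 either.
SLOT4 starts after SLOT3 ends, so nothing later overlaps SLOT3 either.
SLOT6 starts after SLOT4 ends, so nothing later overlaps SLOT4 either.
SLOT7 starts after SLOT6 ends, so nothing later overlaps SLOT6 either.
SLOT5 starts exactly when SLOT7 ends (back-to-back, no overlap), so nothing later overlaps SLOT7 either.
SLOT8 starts after SLOT5 ends.
No pair overlaps.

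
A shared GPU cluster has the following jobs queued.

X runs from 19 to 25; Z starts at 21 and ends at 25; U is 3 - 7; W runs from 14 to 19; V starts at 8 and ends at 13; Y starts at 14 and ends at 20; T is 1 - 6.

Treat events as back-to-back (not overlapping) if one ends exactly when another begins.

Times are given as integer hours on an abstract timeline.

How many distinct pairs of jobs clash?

Sorted by start: T, U, V, W, Y, X, Z.
U starts before T ends → T and U overlap.
V starts after T ends, so nothing later overlaps T either.
V starts after U ends, so nothing later overlaps U either.
W starts after V ends, so nothing later overlaps V either.
Y starts before W ends → W and Y overlap.
X starts exactly when W ends (back-to-back, no overlap), so nothing later overlaps W either.
X starts before Y ends → Y and X overlap.
Z starts after Y ends.
Z starts before X ends → X and Z overlap.
Overlapping pairs: T & U, W & Y, X & Y, X & Z — 4 in total.

4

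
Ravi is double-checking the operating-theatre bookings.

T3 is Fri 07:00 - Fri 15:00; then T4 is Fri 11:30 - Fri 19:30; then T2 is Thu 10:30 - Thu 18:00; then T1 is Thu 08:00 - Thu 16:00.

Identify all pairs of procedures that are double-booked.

Sorted by start: T1, T2, T3, T4.
T2 starts before T1 ends → T1 and T2 overlap.
T3 starts after T1 ends, so T1 has no further overlaps.
T3 starts after T2 ends, so T2 has no further overlaps.
T4 starts before T3 ends → T3 and T4 overlap.

T1 & T2, T3 & T4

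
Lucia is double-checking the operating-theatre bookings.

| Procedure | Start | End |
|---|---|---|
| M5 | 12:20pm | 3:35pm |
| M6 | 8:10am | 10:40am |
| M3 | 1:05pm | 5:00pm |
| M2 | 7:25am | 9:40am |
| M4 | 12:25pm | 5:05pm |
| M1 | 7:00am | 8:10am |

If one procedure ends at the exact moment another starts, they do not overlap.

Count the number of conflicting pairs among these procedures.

5

Sorted by start: M1, M2, M6, M5, M4, M3.
M2 starts before M1 ends → M1 and M2 overlap.
M6 starts exactly when M1 ends (back-to-back, no overlap), so nothing later overlaps M1 either.
M6 starts before M2 ends → M2 and M6 overlap.
M5 starts after M2 ends, so nothing later overlaps M2 either.
M5 starts after M6 ends, so nothing later overlaps M6 either.
M4 starts before M5 ends → M5 and M4 overlap.
M3 starts before M5 ends → M5 and M3 overlap.
M3 starts before M4 ends → M4 and M3 overlap.
Overlapping pairs: M1 & M2, M2 & M6, M3 & M4, M3 & M5, M4 & M5 — 5 in total.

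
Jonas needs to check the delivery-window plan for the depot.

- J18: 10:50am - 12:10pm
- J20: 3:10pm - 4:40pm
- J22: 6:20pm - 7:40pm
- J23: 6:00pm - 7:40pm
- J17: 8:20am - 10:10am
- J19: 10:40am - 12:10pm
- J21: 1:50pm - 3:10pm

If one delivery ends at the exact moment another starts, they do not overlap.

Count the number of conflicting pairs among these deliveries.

2

Check each pair: they overlap iff neither finishes before the other starts.
Sorted by start: J17, J19, J18, J21, J20, J23, J22.
J19 starts after J17 ends — done with J17.
J18 starts before J19 ends → J19 and J18 overlap.
J21 starts after J19 ends — done with J19.
J21 starts after J18 ends — done with J18.
J20 starts exactly when J21 ends (back-to-back, no overlap) — done with J21.
J23 starts after J20 ends — done with J20.
J22 starts before J23 ends → J23 and J22 overlap.
Overlapping pairs: J18 & J19, J22 & J23 — 2 in total.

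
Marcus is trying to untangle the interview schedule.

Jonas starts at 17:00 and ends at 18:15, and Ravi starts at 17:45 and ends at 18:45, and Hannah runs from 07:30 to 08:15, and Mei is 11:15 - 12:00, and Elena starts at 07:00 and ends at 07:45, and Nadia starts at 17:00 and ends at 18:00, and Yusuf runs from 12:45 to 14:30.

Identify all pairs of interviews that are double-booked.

Sorted by start: Elena, Hannah, Mei, Yusuf, Jonas, Nadia, Ravi.
Hannah starts before Elena ends → Elena and Hannah overlap.
Mei starts after Elena ends — done with Elena.
Mei starts after Hannah ends — done with Hannah.
Yusuf starts after Mei ends — done with Mei.
Jonas starts after Yusuf ends — done with Yusuf.
Nadia starts before Jonas ends → Jonas and Nadia overlap.
Ravi starts before Jonas ends → Jonas and Ravi overlap.
Ravi starts before Nadia ends → Nadia and Ravi overlap.

Elena & Hannah, Jonas & Nadia, Jonas & Ravi, Nadia & Ravi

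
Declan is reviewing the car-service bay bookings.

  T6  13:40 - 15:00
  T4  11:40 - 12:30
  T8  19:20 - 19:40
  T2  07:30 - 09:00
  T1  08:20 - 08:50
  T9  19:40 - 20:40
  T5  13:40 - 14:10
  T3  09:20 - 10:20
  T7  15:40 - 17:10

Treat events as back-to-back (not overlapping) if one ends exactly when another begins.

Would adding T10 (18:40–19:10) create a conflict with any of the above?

No — it doesn't clash with anything

T2: ends 09:00 at or before T10 starts 18:40 → clear.
T1: ends 08:50 at or before T10 starts 18:40 → clear.
T3: ends 10:20 at or before T10 starts 18:40 → clear.
T4: ends 12:30 at or before T10 starts 18:40 → clear.
T5: ends 14:10 at or before T10 starts 18:40 → clear.
T6: ends 15:00 at or before T10 starts 18:40 → clear.
T7: ends 17:10 at or before T10 starts 18:40 → clear.
T8: starts 19:20 at or after T10 ends 19:10 → clear.
T9: starts 19:40 at or after T10 ends 19:10 → clear.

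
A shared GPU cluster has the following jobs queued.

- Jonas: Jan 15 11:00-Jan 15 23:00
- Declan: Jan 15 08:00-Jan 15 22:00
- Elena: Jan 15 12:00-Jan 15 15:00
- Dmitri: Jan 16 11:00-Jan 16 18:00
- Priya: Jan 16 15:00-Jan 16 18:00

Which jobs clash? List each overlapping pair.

Two intervals overlap when each starts before the other ends.
Sorted by start: Declan, Jonas, Elena, Dmitri, Priya.
Jonas starts before Declan ends → Declan and Jonas overlap.
Elena starts before Declan ends → Declan and Elena overlap.
Dmitri starts after Declan ends; Declan is clear from here.
Elena starts before Jonas ends → Jonas and Elena overlap.
Dmitri starts after Jonas ends; Jonas is clear from here.
Dmitri starts after Elena ends; Elena is clear from here.
Priya starts before Dmitri ends → Dmitri and Priya overlap.

Declan & Elena, Declan & Jonas, Dmitri & Priya, Elena & Jonas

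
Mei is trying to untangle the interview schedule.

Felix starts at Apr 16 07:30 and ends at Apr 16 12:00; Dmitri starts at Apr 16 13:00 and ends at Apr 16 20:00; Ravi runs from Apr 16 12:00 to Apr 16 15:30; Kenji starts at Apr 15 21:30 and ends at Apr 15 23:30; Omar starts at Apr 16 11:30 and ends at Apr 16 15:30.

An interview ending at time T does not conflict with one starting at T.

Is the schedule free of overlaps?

No

Check each pair: they overlap iff neither finishes before the other starts.
Sorted by start: Kenji, Felix, Omar, Ravi, Dmitri.
Felix starts after Kenji ends, so nothing later overlaps Kenji either.
Omar starts before Felix ends → Felix and Omar overlap.
That's a conflict, so the schedule is not conflict-free.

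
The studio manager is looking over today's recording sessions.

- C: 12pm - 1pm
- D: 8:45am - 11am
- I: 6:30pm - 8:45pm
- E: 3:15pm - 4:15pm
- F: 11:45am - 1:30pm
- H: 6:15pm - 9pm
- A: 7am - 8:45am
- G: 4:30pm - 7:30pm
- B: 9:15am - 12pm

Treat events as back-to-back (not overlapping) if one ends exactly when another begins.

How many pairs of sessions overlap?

6

Sorted by start: A, D, B, F, C, E, G, H, I.
D starts exactly when A ends (back-to-back, no overlap), so A has no further overlaps.
B starts before D ends → D and B overlap.
F starts after D ends, so D has no further overlaps.
F starts before B ends → B and F overlap.
C starts exactly when B ends (back-to-back, no overlap), so B has no further overlaps.
C starts before F ends → F and C overlap.
E starts after F ends, so F has no further overlaps.
E starts after C ends, so C has no further overlaps.
G starts after E ends, so E has no further overlaps.
H starts before G ends → G and H overlap.
I starts before G ends → G and I overlap.
I starts before H ends → H and I overlap.
Overlapping pairs: B & D, B & F, C & F, G & H, G & I, H & I — 6 in total.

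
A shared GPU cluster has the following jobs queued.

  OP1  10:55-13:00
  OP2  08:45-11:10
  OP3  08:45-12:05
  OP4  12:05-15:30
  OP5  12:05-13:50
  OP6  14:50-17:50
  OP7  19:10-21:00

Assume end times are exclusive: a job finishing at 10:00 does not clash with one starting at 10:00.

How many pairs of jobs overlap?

Sorted by start: OP2, OP3, OP1, OP4, OP5, OP6, OP7.
OP3 starts before OP2 ends → OP2 and OP3 overlap.
OP1 starts before OP2 ends → OP2 and OP1 overlap.
OP4 starts after OP2 ends; OP2 is clear from here.
OP1 starts before OP3 ends → OP3 and OP1 overlap.
OP4 starts exactly when OP3 ends (back-to-back, no overlap); OP3 is clear from here.
OP4 starts before OP1 ends → OP1 and OP4 overlap.
OP5 starts before OP1 ends → OP1 and OP5 overlap.
OP6 starts after OP1 ends; OP1 is clear from here.
OP5 starts before OP4 ends → OP4 and OP5 overlap.
OP6 starts before OP4 ends → OP4 and OP6 overlap.
OP7 starts after OP4 ends.
OP6 starts after OP5 ends; OP5 is clear from here.
OP7 starts after OP6 ends.
Overlapping pairs: OP1 & OP2, OP1 & OP3, OP1 & OP4, OP1 & OP5, OP2 & OP3, OP4 & OP5, OP4 & OP6 — 7 in total.

7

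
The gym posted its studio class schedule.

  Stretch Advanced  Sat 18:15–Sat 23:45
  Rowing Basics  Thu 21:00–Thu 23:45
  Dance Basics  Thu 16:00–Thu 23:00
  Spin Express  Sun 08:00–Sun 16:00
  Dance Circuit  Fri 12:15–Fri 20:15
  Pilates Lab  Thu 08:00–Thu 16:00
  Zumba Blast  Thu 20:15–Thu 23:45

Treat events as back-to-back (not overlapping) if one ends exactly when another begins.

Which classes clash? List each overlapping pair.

Dance Basics & Rowing Basics, Dance Basics & Zumba Blast, Rowing Basics & Zumba Blast

Check each pair: they overlap iff neither finishes before the other starts.
Sorted by start: Pilates Lab, Dance Basics, Zumba Blast, Rowing Basics, Dance Circuit, Stretch Advanced, Spin Express.
Dance Basics starts exactly when Pilates Lab ends (back-to-back, no overlap), so Pilates Lab has no further overlaps.
Zumba Blast starts before Dance Basics ends → Dance Basics and Zumba Blast overlap.
Rowing Basics starts before Dance Basics ends → Dance Basics and Rowing Basics overlap.
Dance Circuit starts after Dance Basics ends, so Dance Basics has no further overlaps.
Rowing Basics starts before Zumba Blast ends → Zumba Blast and Rowing Basics overlap.
Dance Circuit starts after Zumba Blast ends, so Zumba Blast has no further overlaps.
Dance Circuit starts after Rowing Basics ends, so Rowing Basics has no further overlaps.
Stretch Advanced starts after Dance Circuit ends, so Dance Circuit has no further overlaps.
Spin Express starts after Stretch Advanced ends.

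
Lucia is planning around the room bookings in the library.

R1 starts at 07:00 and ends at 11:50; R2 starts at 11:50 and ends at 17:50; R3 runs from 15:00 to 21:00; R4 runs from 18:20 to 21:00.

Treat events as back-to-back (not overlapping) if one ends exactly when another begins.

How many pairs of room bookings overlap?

2

Check each pair: they overlap iff neither finishes before the other starts.
Sorted by start: R1, R2, R3, R4.
R2 starts exactly when R1 ends (back-to-back, no overlap) — done with R1.
R3 starts before R2 ends → R2 and R3 overlap.
R4 starts after R2 ends.
R4 starts before R3 ends → R3 and R4 overlap.
Overlapping pairs: R2 & R3, R3 & R4 — 2 in total.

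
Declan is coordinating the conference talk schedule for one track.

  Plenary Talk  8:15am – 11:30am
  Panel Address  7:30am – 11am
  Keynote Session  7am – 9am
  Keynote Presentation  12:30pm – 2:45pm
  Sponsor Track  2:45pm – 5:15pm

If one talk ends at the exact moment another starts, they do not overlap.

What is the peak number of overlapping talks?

Walk through starts and ends in time order (an end at T is processed before a start at T):
7am start Keynote Session → 1
7:30am start Panel Address → 2
8:15am start Plenary Talk → 3
9am end Keynote Session → 2
11am end Panel Address → 1
11:30am end Plenary Talk → 0
12:30pm start Keynote Presentation → 1
2:45pm end Keynote Presentation → 0
2:45pm start Sponsor Track → 1
5:15pm end Sponsor Track → 0
Peak is 3, at 8:15am (Keynote Session, Panel Address, Plenary Talk).

3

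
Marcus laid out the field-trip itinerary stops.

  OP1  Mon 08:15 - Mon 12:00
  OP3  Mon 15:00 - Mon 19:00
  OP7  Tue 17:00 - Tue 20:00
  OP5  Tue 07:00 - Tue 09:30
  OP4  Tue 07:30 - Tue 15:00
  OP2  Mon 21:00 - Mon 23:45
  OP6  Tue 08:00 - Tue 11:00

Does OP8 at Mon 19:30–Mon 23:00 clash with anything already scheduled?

OP1: ends Mon 12:00 at or before OP8 starts Mon 19:30 → clear.
OP3: ends Mon 19:00 at or before OP8 starts Mon 19:30 → clear.
OP2: starts Mon 21:00 before OP8 ends Mon 23:00, and ends Mon 23:45 after OP8 starts Mon 19:30 → overlap.
OP5: starts Tue 07:00 at or after OP8 ends Mon 23:00 → clear.
OP4: starts Tue 07:30 at or after OP8 ends Mon 23:00 → clear.
OP6: starts Tue 08:00 at or after OP8 ends Mon 23:00 → clear.
OP7: starts Tue 17:00 at or after OP8 ends Mon 23:00 → clear.
OP8 overlaps OP2.

Yes — it overlaps OP2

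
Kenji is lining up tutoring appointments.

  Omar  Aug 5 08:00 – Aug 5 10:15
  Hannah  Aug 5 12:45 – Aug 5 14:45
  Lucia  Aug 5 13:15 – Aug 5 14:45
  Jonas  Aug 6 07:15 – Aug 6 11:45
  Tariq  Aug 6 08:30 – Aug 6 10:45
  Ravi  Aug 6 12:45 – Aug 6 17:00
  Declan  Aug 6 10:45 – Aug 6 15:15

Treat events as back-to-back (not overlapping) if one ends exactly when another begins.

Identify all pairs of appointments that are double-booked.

Declan & Jonas, Declan & Ravi, Hannah & Lucia, Jonas & Tariq

Two intervals overlap when each starts before the other ends.
Sorted by start: Omar, Hannah, Lucia, Jonas, Tariq, Declan, Ravi.
Hannah starts after Omar ends; Omar is clear from here.
Lucia starts before Hannah ends → Hannah and Lucia overlap.
Jonas starts after Hannah ends; Hannah is clear from here.
Jonas starts after Lucia ends; Lucia is clear from here.
Tariq starts before Jonas ends → Jonas and Tariq overlap.
Declan starts before Jonas ends → Jonas and Declan overlap.
Ravi starts after Jonas ends.
Declan starts exactly when Tariq ends (back-to-back, no overlap); Tariq is clear from here.
Ravi starts before Declan ends → Declan and Ravi overlap.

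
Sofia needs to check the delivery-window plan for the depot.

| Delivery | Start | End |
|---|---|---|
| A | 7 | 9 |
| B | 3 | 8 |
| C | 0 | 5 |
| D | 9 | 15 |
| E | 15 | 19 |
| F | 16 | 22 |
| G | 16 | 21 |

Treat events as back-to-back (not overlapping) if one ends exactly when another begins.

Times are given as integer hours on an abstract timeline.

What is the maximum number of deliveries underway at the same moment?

3

Walk through starts and ends in time order (an end at T is processed before a start at T):
0 start C → 1
3 start B → 2
5 end C → 1
7 start A → 2
8 end B → 1
9 end A → 0
9 start D → 1
15 end D → 0
15 start E → 1
16 start F → 2
16 start G → 3
19 end E → 2
21 end G → 1
22 end F → 0
Peak is 3, at 16 (E, F, G).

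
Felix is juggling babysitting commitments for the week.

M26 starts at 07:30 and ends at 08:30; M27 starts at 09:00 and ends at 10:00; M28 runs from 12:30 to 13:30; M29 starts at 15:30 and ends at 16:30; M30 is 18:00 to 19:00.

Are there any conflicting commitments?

Sorted by start: M26, M27, M28, M29, M30.
M27 starts after M26 ends, so nothing later overlaps M26 either.
M28 starts after M27 ends, so nothing later overlaps M27 either.
M29 starts after M28 ends, so nothing later overlaps M28 either.
M30 starts after M29 ends.
Every pair is clear; the schedule has no overlaps.

No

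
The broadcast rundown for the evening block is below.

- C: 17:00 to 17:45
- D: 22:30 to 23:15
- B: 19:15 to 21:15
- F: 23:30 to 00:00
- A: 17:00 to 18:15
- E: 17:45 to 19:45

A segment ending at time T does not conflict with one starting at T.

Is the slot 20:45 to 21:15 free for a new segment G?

No — it overlaps B

A: ends 18:15 at or before G starts 20:45 → clear.
C: ends 17:45 at or before G starts 20:45 → clear.
E: ends 19:45 at or before G starts 20:45 → clear.
B: starts 19:15 before G ends 21:15, and ends 21:15 after G starts 20:45 → overlap.
D: starts 22:30 at or after G ends 21:15 → clear.
F: starts 23:30 at or after G ends 21:15 → clear.
G overlaps B.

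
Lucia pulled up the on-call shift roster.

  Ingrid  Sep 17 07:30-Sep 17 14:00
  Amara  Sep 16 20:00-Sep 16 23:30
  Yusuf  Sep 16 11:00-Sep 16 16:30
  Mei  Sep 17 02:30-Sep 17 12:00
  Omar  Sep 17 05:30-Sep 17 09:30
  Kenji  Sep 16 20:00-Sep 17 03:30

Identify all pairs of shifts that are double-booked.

Sorted by start: Yusuf, Amara, Kenji, Mei, Omar, Ingrid.
Amara starts after Yusuf ends; Yusuf is clear from here.
Kenji starts before Amara ends → Amara and Kenji overlap.
Mei starts after Amara ends; Amara is clear from here.
Mei starts before Kenji ends → Kenji and Mei overlap.
Omar starts after Kenji ends; Kenji is clear from here.
Omar starts before Mei ends → Mei and Omar overlap.
Ingrid starts before Mei ends → Mei and Ingrid overlap.
Ingrid starts before Omar ends → Omar and Ingrid overlap.

Amara & Kenji, Ingrid & Mei, Ingrid & Omar, Kenji & Mei, Mei & Omar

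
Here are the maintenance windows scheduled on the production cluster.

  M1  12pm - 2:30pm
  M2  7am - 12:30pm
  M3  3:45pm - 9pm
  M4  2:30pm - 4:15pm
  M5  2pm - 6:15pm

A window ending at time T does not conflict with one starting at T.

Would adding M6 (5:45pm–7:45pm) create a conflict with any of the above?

Yes — it overlaps M3, M5

M2: ends 12:30pm at or before M6 starts 5:45pm → clear.
M1: ends 2:30pm at or before M6 starts 5:45pm → clear.
M5: starts 2pm before M6 ends 7:45pm, and ends 6:15pm after M6 starts 5:45pm → overlap.
M4: ends 4:15pm at or before M6 starts 5:45pm → clear.
M3: starts 3:45pm before M6 ends 7:45pm, and ends 9pm after M6 starts 5:45pm → overlap.
M6 overlaps M3, M5.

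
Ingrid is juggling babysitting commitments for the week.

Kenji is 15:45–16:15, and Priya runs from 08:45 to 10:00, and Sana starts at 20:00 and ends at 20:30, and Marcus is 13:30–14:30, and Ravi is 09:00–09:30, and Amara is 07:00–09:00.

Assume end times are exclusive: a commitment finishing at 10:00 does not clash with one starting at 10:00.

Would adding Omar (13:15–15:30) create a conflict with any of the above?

Yes — it overlaps Marcus

Amara: ends 09:00 at or before Omar starts 13:15 → clear.
Priya: ends 10:00 at or before Omar starts 13:15 → clear.
Ravi: ends 09:30 at or before Omar starts 13:15 → clear.
Marcus: starts 13:30 before Omar ends 15:30, and ends 14:30 after Omar starts 13:15 → overlap.
Kenji: starts 15:45 at or after Omar ends 15:30 → clear.
Sana: starts 20:00 at or after Omar ends 15:30 → clear.
Omar overlaps Marcus.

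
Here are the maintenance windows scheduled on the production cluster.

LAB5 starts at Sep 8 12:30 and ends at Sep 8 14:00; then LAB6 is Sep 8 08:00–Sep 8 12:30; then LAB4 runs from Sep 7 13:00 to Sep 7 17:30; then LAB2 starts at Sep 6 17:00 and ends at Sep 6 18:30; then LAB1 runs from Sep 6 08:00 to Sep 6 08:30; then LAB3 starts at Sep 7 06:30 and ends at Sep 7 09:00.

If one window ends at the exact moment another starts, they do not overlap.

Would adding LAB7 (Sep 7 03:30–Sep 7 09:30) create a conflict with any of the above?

Yes — it overlaps LAB3

LAB1: ends Sep 6 08:30 at or before LAB7 starts Sep 7 03:30 → clear.
LAB2: ends Sep 6 18:30 at or before LAB7 starts Sep 7 03:30 → clear.
LAB3: starts Sep 7 06:30 before LAB7 ends Sep 7 09:30, and ends Sep 7 09:00 after LAB7 starts Sep 7 03:30 → overlap.
LAB4: starts Sep 7 13:00 at or after LAB7 ends Sep 7 09:30 → clear.
LAB6: starts Sep 8 08:00 at or after LAB7 ends Sep 7 09:30 → clear.
LAB5: starts Sep 8 12:30 at or after LAB7 ends Sep 7 09:30 → clear.
LAB7 overlaps LAB3.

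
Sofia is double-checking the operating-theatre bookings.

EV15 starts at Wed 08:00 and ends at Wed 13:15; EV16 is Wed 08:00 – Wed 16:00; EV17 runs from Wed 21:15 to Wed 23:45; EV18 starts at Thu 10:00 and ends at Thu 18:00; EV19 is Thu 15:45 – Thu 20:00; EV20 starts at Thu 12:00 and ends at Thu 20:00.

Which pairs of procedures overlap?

EV15 & EV16, EV18 & EV19, EV18 & EV20, EV19 & EV20

Check each pair: they overlap iff neither finishes before the other starts.
Sorted by start: EV15, EV16, EV17, EV18, EV20, EV19.
EV16 starts before EV15 ends → EV15 and EV16 overlap.
EV17 starts after EV15 ends; EV15 is clear from here.
EV17 starts after EV16 ends; EV16 is clear from here.
EV18 starts after EV17 ends; EV17 is clear from here.
EV20 starts before EV18 ends → EV18 and EV20 overlap.
EV19 starts before EV18 ends → EV18 and EV19 overlap.
EV19 starts before EV20 ends → EV20 and EV19 overlap.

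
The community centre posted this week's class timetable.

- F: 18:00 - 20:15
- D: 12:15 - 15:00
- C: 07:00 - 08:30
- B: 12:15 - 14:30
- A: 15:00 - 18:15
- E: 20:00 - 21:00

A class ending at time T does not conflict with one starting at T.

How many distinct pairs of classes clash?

Sorted by start: C, B, D, A, F, E.
B starts after C ends, so nothing later overlaps C either.
D starts before B ends → B and D overlap.
A starts after B ends, so nothing later overlaps B either.
A starts exactly when D ends (back-to-back, no overlap), so nothing later overlaps D either.
F starts before A ends → A and F overlap.
E starts after A ends.
E starts before F ends → F and E overlap.
Overlapping pairs: A & F, B & D, E & F — 3 in total.

3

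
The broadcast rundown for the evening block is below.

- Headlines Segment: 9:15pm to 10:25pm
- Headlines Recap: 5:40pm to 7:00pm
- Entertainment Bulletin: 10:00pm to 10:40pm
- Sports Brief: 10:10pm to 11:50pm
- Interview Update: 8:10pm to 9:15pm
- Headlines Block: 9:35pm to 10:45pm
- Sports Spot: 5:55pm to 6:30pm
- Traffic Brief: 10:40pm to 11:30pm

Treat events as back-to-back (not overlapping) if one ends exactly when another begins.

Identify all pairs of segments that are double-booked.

Entertainment Bulletin & Headlines Block, Entertainment Bulletin & Headlines Segment, Entertainment Bulletin & Sports Brief, Headlines Block & Headlines Segment, Headlines Block & Sports Brief, Headlines Block & Traffic Brief, Headlines Recap & Sports Spot, Headlines Segment & Sports Brief, Sports Brief & Traffic Brief

Two intervals overlap when each starts before the other ends.
Sorted by start: Headlines Recap, Sports Spot, Interview Update, Headlines Segment, Headlines Block, Entertainment Bulletin, Sports Brief, Traffic Brief.
Sports Spot starts before Headlines Recap ends → Headlines Recap and Sports Spot overlap.
Interview Update starts after Headlines Recap ends; Headlines Recap is clear from here.
Interview Update starts after Sports Spot ends; Sports Spot is clear from here.
Headlines Segment starts exactly when Interview Update ends (back-to-back, no overlap); Interview Update is clear from here.
Headlines Block starts before Headlines Segment ends → Headlines Segment and Headlines Block overlap.
Entertainment Bulletin starts before Headlines Segment ends → Headlines Segment and Entertainment Bulletin overlap.
Sports Brief starts before Headlines Segment ends → Headlines Segment and Sports Brief overlap.
Traffic Brief starts after Headlines Segment ends.
Entertainment Bulletin starts before Headlines Block ends → Headlines Block and Entertainment Bulletin overlap.
Sports Brief starts before Headlines Block ends → Headlines Block and Sports Brief overlap.
Traffic Brief starts before Headlines Block ends → Headlines Block and Traffic Brief overlap.
Sports Brief starts before Entertainment Bulletin ends → Entertainment Bulletin and Sports Brief overlap.
Traffic Brief starts exactly when Entertainment Bulletin ends (back-to-back, no overlap).
Traffic Brief starts before Sports Brief ends → Sports Brief and Traffic Brief overlap.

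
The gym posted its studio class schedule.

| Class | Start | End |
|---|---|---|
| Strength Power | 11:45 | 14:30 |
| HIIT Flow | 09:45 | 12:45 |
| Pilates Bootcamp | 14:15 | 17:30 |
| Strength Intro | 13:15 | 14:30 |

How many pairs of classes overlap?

4

Sorted by start: HIIT Flow, Strength Power, Strength Intro, Pilates Bootcamp.
Strength Power starts before HIIT Flow ends → HIIT Flow and Strength Power overlap.
Strength Intro starts after HIIT Flow ends; HIIT Flow is clear from here.
Strength Intro starts before Strength Power ends → Strength Power and Strength Intro overlap.
Pilates Bootcamp starts before Strength Power ends → Strength Power and Pilates Bootcamp overlap.
Pilates Bootcamp starts before Strength Intro ends → Strength Intro and Pilates Bootcamp overlap.
Overlapping pairs: HIIT Flow & Strength Power, Pilates Bootcamp & Strength Intro, Pilates Bootcamp & Strength Power, Strength Intro & Strength Power — 4 in total.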